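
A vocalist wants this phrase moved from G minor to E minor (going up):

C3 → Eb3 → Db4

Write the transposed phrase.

From G up to E is a major sixth; apply that to each pitch.
C3 becomes A3
Eb3 becomes C4
Db4 becomes Bb4

A3 C4 Bb4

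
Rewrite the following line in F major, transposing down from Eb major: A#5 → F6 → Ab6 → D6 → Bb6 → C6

B#4 G5 Bb5 E5 C6 D5

From Eb down to F is a minor seventh; apply that to each pitch.
A#5 becomes B#4
F6 becomes G5
Ab6 becomes Bb5
D6 becomes E5
Bb6 becomes C6
C6 becomes D5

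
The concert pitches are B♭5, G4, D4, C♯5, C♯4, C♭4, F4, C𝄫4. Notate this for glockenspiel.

Bb3 G2 D2 C#3 C#2 Cb2 F2 Cbb2

Written C4 sounds as C6 on the glockenspiel, so concert pitches are written a perfect fifteenth down.
Bb5 → Bb3
G4 → G2
D4 → D2
C#5 → C#3
C#4 → C#2
Cb4 → Cb2
F4 → F2
Cbb4 → Cbb2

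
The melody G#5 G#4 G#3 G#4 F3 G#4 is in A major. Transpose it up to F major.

E6 E5 E4 E5 Db4 E5

From A up to F is a minor sixth; apply that to each pitch.
G#5 becomes E6
G#4 becomes E5
G#3 becomes E4
G#4 becomes E5
F3 becomes Db4
G#4 becomes E5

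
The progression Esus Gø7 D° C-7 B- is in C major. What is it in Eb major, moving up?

Gsus Bbø7 F° Eb-7 D-

C major up to Eb major is a minor third; each chord root moves by that interval while the quality stays the same.
Esus: root E up a minor third → G, giving Gsus.
Gø7: root G up a minor third → Bb, giving Bbø7.
D°: root D up a minor third → F, giving F°.
C-7: root C up a minor third → Eb, giving Eb-7.
B-: root B up a minor third → D, giving D-.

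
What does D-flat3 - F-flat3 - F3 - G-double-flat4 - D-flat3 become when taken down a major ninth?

Db3 down a major ninth is Cb2.
A major ninth down from Fb3 gives Ebb2.
F3: a ninth down reaches E, and 14 semitones makes it Eb2.
Gbb4: a ninth down reaches F, and 14 semitones makes it Fbb3.
Db3: a ninth down reaches C, and 14 semitones makes it Cb2.

Cb2 Ebb2 Eb2 Fbb3 Cb2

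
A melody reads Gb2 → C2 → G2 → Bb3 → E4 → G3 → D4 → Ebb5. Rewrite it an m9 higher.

Abb3 Db3 Ab3 Cb5 F5 Ab4 Eb5 Fbb6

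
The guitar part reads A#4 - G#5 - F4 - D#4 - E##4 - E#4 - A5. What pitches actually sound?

Written C4 on the guitar sounds as C3, a perfect octave lower; apply that shift to every note.
A#4 → A#3
G#5 → G#4
F4 → F3
D#4 → D#3
E##4 → E##3
E#4 → E#3
A5 → A4

A#3 G#4 F3 D#3 E##3 E#3 A4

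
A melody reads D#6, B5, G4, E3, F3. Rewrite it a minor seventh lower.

E#5 C#5 A3 F#2 G2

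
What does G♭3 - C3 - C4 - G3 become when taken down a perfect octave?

Gb2 C2 C3 G2

Gb3 -> Gb2
C3 -> C2
C4 -> C3
G3 -> G2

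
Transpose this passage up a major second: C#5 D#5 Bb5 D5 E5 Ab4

C#5 up a major second is D#5.
A major second up from D#5 gives E#5.
A major second up from Bb5 gives C6.
D5: a second up reaches E, and 2 semitones makes it E5.
A major second up from E5 gives F#5.
Ab4 up a major second is Bb4.

D#5 E#5 C6 E5 F#5 Bb4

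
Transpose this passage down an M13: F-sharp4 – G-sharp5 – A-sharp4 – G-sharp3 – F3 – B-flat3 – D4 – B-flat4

F#4 → A2
G#5 → B3
A#4 → C#3
G#3 → B1
F3 → Ab1
Bb3 → Db2
D4 → F2
Bb4 → Db3

A2 B3 C#3 B1 Ab1 Db2 F2 Db3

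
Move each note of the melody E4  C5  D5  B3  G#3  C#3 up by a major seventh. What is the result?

D#5 B5 C#6 A#4 F##4 B#3

E4 becomes D#5
C5 becomes B5
D5 becomes C#6
B3 becomes A#4
G#3 becomes F##4
C#3 becomes B#3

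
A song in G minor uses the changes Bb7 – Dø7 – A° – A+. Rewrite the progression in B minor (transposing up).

G minor up to B minor is a major third; each chord root moves by that interval while the quality stays the same.
Bb7: root Bb up a major third → D, giving D7.
Dø7: root D up a major third → F#, giving F#ø7.
A°: root A up a major third → C#, giving C#°.
A+: root A up a major third → C#, giving C#+.

D7 F#ø7 C#° C#+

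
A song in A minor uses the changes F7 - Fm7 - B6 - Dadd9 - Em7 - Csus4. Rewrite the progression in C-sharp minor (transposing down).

A7 Am7 D#6 F#add9 G#m7 Esus4

A minor down to C-sharp minor is a minor sixth; each chord root moves by that interval while the quality stays the same.
F7: root F down a minor sixth → A, giving A7.
Fm7: root F down a minor sixth → A, giving Am7.
B6: root B down a minor sixth → D#, giving D#6.
Dadd9: root D down a minor sixth → F#, giving F#add9.
Em7: root E down a minor sixth → G#, giving G#m7.
Csus4: root C down a minor sixth → E, giving Esus4.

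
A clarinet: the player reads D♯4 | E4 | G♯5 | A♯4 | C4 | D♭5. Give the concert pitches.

B#3 C#4 E#5 F##4 A3 Bb4

The A clarinet sounds a minor third below written, so transpose each written note down a minor third.
D#4 gives B#3
E4 gives C#4
G#5 gives E#5
A#4 gives F##4
C4 gives A3
Db5 gives Bb4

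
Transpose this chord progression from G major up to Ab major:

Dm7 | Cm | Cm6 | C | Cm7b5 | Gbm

Ebm7 Dbm Dbm6 Db Dbm7b5 Abbm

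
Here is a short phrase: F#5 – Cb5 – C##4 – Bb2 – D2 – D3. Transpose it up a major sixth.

D#6 Ab5 A##4 G3 B2 B3

F#5 becomes D#6
Cb5 becomes Ab5
C##4 becomes A##4
Bb2 becomes G3
D2 becomes B2
D3 becomes B3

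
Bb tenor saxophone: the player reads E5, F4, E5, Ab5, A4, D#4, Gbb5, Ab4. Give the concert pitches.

D4 Eb3 D4 Gb4 G3 C#3 Fbb4 Gb3

The Bb tenor saxophone sounds a major ninth below written, so transpose each written note down a major ninth.
E5 -> D4
F4 -> Eb3
E5 -> D4
Ab5 -> Gb4
A4 -> G3
D#4 -> C#3
Gbb5 -> Fbb4
Ab4 -> Gb3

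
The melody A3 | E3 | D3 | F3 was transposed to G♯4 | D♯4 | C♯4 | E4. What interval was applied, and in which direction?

From A3 to G#4 is 7 letter names — a seventh of some quality.
A3 to G#4 is 11 semitones, which makes it a major seventh; the second version is higher, so the direction is up.
Checking another pair — F3 → E4 — gives the same interval.

up a major seventh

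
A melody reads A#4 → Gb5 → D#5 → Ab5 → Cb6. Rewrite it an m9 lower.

G##3 F4 C##4 G4 Bb4

A#4 becomes G##3
Gb5 becomes F4
D#5 becomes C##4
Ab5 becomes G4
Cb6 becomes Bb4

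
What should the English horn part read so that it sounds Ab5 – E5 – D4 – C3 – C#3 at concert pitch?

Eb6 B5 A4 G3 G#3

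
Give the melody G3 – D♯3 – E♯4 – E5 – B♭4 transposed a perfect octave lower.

A perfect octave down from G3 gives G2.
A perfect octave down from D#3 gives D#2.
E#4: an octave down reaches E, and 12 semitones makes it E#3.
A perfect octave down from E5 gives E4.
Bb4: an octave down reaches B, and 12 semitones makes it Bb3.

G2 D#2 E#3 E4 Bb3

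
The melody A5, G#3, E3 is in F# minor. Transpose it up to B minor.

D6 C#4 A3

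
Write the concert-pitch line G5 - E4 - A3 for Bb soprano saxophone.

A5 F#4 B3

Written C4 sounds as Bb3 on the Bb soprano saxophone, so concert pitches are written a major second up.
G5 → A5
E4 → F#4
A3 → B3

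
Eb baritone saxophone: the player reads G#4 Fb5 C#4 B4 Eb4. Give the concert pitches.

B2 Abb3 E2 D3 Gb2

The Eb baritone saxophone sounds a major thirteenth below written, so transpose each written note down a major thirteenth.
G#4 becomes B2
Fb5 becomes Abb3
C#4 becomes E2
B4 becomes D3
Eb4 becomes Gb2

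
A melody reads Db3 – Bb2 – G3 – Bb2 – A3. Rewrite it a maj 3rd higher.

F3 D3 B3 D3 C#4

A major third up from Db3 gives F3.
Bb2: a third up reaches D, and 4 semitones makes it D3.
G3 up a major third is B3.
Bb2: a third up reaches D, and 4 semitones makes it D3.
A3 up a major third is C#4.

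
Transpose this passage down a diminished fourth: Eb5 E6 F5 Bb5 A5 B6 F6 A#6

Eb5 -> B4
E6 -> B#5
F5 -> C#5
Bb5 -> F#5
A5 -> E#5
B6 -> F##6
F6 -> C#6
A#6 -> E##6

B4 B#5 C#5 F#5 E#5 F##6 C#6 E##6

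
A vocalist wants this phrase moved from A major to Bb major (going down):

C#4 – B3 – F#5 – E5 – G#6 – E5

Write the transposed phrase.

A major to Bb major down is a major seventh, so every note moves down by that interval.
C#4 becomes D3
B3 becomes C3
F#5 becomes G4
E5 becomes F4
G#6 becomes A5
E5 becomes F4

D3 C3 G4 F4 A5 F4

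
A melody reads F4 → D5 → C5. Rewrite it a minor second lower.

E4 C#5 B4

F4: a second down reaches E, and 1 semitone makes it E4.
D5 down a minor second is C#5.
C5 down a minor second is B4.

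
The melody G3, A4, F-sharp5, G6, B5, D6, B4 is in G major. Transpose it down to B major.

B2 C#4 A#4 B5 D#5 F#5 D#4

From G down to B is a minor sixth; apply that to each pitch.
G3 → B2
A4 → C#4
F#5 → A#4
G6 → B5
B5 → D#5
D6 → F#5
B4 → D#4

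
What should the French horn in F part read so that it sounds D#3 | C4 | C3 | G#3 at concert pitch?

The French horn in F sounds a perfect fifth below written, so the written part must be a perfect fifth above concert — transpose each note up.
D#3 becomes A#3
C4 becomes G4
C3 becomes G3
G#3 becomes D#4

A#3 G4 G3 D#4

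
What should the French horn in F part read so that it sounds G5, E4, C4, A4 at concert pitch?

D6 B4 G4 E5

The French horn in F sounds a perfect fifth below written, so the written part must be a perfect fifth above concert — transpose each note up.
G5 gives D6
E4 gives B4
C4 gives G4
A4 gives E5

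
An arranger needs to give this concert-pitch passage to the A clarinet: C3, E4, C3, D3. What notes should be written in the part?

The A clarinet sounds a minor third below written, so the written part must be a minor third above concert — transpose each note up.
C3 to Eb3
E4 to G4
C3 to Eb3
D3 to F3

Eb3 G4 Eb3 F3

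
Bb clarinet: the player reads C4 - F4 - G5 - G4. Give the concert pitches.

The Bb clarinet sounds a major second below written, so transpose each written note down a major second.
C4 to Bb3
F4 to Eb4
G5 to F5
G4 to F4

Bb3 Eb4 F5 F4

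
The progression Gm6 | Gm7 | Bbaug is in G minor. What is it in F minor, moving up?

Fm6 Fm7 Abaug

G minor up to F minor is a minor seventh; each chord root moves by that interval while the quality stays the same.
Gm6: root G up a minor seventh → F, giving Fm6.
Gm7: root G up a minor seventh → F, giving Fm7.
Bbaug: root Bb up a minor seventh → Ab, giving Abaug.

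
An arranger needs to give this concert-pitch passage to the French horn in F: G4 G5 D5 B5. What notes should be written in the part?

D5 D6 A5 F#6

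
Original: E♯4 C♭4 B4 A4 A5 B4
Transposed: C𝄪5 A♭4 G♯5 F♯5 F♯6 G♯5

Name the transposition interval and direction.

up a major sixth

Take the first pair: E#4 → C##5. E to C spans 6 letter names, so the interval is some kind of sixth.
E#4 to C##5 is 9 semitones, which makes it a major sixth; the second version is higher, so the direction is up.
Checking another pair — B4 → G#5 — gives the same interval.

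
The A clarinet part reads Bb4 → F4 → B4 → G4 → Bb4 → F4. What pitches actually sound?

G4 D4 G#4 E4 G4 D4

Written C4 on the A clarinet sounds as A3, a minor third lower; apply that shift to every note.
Bb4 becomes G4
F4 becomes D4
B4 becomes G#4
G4 becomes E4
Bb4 becomes G4
F4 becomes D4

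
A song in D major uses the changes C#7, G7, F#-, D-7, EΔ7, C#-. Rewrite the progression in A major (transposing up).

D major up to A major is a perfect fifth; each chord root moves by that interval while the quality stays the same.
C#7: root C# up a perfect fifth → G#, giving G#7.
G7: root G up a perfect fifth → D, giving D7.
F#-: root F# up a perfect fifth → C#, giving C#-.
D-7: root D up a perfect fifth → A, giving A-7.
EΔ7: root E up a perfect fifth → B, giving BΔ7.
C#-: root C# up a perfect fifth → G#, giving G#-.

G#7 D7 C#- A-7 BΔ7 G#-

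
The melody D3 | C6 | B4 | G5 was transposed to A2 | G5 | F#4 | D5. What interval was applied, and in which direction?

down a perfect fourth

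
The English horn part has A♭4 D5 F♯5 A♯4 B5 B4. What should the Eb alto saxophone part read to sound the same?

First find concert pitch: the English horn sounds a perfect fifth below written, so A♭4 D5 F♯5 A♯4 B5 B4 sounds Db4 G4 B4 D#4 E5 E4.
Then write for Eb alto saxophone: it sounds a major sixth below written, so the part must be a major sixth above concert.
Db4 → Bb4
G4 → E5
B4 → G#5
D#4 → B#4
E5 → C#6
E4 → C#5

Bb4 E5 G#5 B#4 C#6 C#5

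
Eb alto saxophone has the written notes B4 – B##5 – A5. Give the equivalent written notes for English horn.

First find concert pitch: the Eb alto saxophone sounds a major sixth below written, so B4 B##5 A5 sounds D4 D##5 C5.
Then write for English horn: it sounds a perfect fifth below written, so the part must be a perfect fifth above concert.
D4 → A4
D##5 → A##5
C5 → G5

A4 A##5 G5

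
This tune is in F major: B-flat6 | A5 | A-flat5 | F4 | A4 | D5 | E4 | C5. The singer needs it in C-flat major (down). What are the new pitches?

Fb6 Eb5 Ebb5 Cb4 Eb4 Ab4 Bb3 Gb4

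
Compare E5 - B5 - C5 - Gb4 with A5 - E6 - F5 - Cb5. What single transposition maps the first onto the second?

up a perfect fourth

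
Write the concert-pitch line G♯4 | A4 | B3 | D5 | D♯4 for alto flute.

C#5 D5 E4 G5 G#4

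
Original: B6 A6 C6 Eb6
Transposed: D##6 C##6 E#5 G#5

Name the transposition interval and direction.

down a diminished sixth

From B6 to D##6 is 6 letter names — a sixth of some quality.
D##6 to B6 is 7 semitones, which makes it a diminished sixth; the second version is lower, so the direction is down.
Checking another pair — Eb6 → G#5 — gives the same interval.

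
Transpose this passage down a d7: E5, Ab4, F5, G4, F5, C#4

F##4 B3 G#4 A#3 G#4 D##3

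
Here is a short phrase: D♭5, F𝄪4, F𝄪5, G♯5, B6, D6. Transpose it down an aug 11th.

Abb3 C#3 C#4 D4 F5 Ab4

Db5 → Abb3
F##4 → C#3
F##5 → C#4
G#5 → D4
B6 → F5
D6 → Ab4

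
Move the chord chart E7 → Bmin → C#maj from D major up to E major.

F#7 C#min D#maj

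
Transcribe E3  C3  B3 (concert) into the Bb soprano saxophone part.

F#3 D3 C#4

Written C4 sounds as Bb3 on the Bb soprano saxophone, so concert pitches are written a major second up.
E3 to F#3
C3 to D3
B3 to C#4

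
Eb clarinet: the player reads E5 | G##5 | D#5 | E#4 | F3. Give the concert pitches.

G5 B#5 F#5 G#4 Ab3

The Eb clarinet sounds a minor third above written, so transpose each written note up a minor third.
E5 becomes G5
G##5 becomes B#5
D#5 becomes F#5
E#4 becomes G#4
F3 becomes Ab3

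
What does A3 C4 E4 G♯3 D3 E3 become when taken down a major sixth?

C3 Eb3 G3 B2 F2 G2

A3 -> C3
C4 -> Eb3
E4 -> G3
G#3 -> B2
D3 -> F2
E3 -> G2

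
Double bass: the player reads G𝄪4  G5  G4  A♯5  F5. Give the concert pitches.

G##3 G4 G3 A#4 F4

The double bass sounds a perfect octave below written, so transpose each written note down a perfect octave.
G##4 -> G##3
G5 -> G4
G4 -> G3
A#5 -> A#4
F5 -> F4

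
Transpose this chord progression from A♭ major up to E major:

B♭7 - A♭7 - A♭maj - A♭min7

A♭ major up to E major is an augmented fifth; each chord root moves by that interval while the quality stays the same.
B♭7: root B♭ up an augmented fifth → F#, giving F#7.
A♭7: root A♭ up an augmented fifth → E, giving E7.
A♭maj: root A♭ up an augmented fifth → E, giving Emaj.
A♭min7: root A♭ up an augmented fifth → E, giving Emin7.

F#7 E7 Emaj Emin7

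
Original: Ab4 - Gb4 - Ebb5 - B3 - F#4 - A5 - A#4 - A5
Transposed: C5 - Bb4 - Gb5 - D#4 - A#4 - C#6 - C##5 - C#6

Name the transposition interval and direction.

up a major third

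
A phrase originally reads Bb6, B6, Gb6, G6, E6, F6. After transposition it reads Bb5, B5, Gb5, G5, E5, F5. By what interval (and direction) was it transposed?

Take the first pair: Bb6 → Bb5. B to B spans 8 letter names, so the interval is some kind of octave.
Bb5 to Bb6 is 12 semitones, which makes it a perfect octave; the second version is lower, so the direction is down.
Checking another pair — F6 → F5 — gives the same interval.

down a perfect octave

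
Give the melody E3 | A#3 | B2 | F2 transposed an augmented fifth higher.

An augmented fifth up from E3 gives B#3.
A#3 up an augmented fifth is E##4.
An augmented fifth up from B2 gives F##3.
F2 up an augmented fifth is C#3.

B#3 E##4 F##3 C#3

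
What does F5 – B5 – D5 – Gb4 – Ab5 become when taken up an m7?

Eb6 A6 C6 Fb5 Gb6

F5 gives Eb6
B5 gives A6
D5 gives C6
Gb4 gives Fb5
Ab5 gives Gb6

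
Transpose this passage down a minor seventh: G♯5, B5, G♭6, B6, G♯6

G#5: a seventh down reaches A, and 10 semitones makes it A#4.
A minor seventh down from B5 gives C#5.
Gb6 down a minor seventh is Ab5.
B6: a seventh down reaches C, and 10 semitones makes it C#6.
A minor seventh down from G#6 gives A#5.

A#4 C#5 Ab5 C#6 A#5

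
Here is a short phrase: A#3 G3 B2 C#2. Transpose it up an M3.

A#3 gives C##4
G3 gives B3
B2 gives D#3
C#2 gives E#2

C##4 B3 D#3 E#2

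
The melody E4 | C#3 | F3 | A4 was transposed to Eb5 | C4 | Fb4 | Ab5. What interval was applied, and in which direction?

up a diminished octave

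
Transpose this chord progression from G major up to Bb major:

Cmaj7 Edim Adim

Ebmaj7 Gdim Cdim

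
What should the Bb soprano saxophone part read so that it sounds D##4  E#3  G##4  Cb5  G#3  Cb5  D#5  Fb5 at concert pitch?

E##4 F##3 A##4 Db5 A#3 Db5 E#5 Gb5

Written C4 sounds as Bb3 on the Bb soprano saxophone, so concert pitches are written a major second up.
D##4 gives E##4
E#3 gives F##3
G##4 gives A##4
Cb5 gives Db5
G#3 gives A#3
Cb5 gives Db5
D#5 gives E#5
Fb5 gives Gb5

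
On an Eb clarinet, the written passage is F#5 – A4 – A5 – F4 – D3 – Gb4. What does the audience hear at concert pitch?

The Eb clarinet sounds a minor third above written, so transpose each written note up a minor third.
F#5 becomes A5
A4 becomes C5
A5 becomes C6
F4 becomes Ab4
D3 becomes F3
Gb4 becomes Bbb4

A5 C5 C6 Ab4 F3 Bbb4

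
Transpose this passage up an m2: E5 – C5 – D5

F5 Db5 Eb5

E5 gives F5
C5 gives Db5
D5 gives Eb5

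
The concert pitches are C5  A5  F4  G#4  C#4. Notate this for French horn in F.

The French horn in F sounds a perfect fifth below written, so the written part must be a perfect fifth above concert — transpose each note up.
C5 to G5
A5 to E6
F4 to C5
G#4 to D#5
C#4 to G#4

G5 E6 C5 D#5 G#4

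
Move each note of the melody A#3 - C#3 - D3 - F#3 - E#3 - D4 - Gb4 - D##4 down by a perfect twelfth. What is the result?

D#2 F#1 G1 B1 A#1 G2 Cb3 G##2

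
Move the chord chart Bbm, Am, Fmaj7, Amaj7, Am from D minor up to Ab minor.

Fbm Ebm Cbmaj7 Ebmaj7 Ebm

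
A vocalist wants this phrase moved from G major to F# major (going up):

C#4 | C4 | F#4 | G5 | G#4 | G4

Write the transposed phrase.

B#4 B4 E#5 F#6 F##5 F#5

G major to F# major up is a major seventh, so every note moves up by that interval.
C#4 becomes B#4
C4 becomes B4
F#4 becomes E#5
G5 becomes F#6
G#4 becomes F##5
G4 becomes F#5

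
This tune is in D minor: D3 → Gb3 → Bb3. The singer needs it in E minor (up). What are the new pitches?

E3 Ab3 C4

From D up to E is a major second; apply that to each pitch.
D3 becomes E3
Gb3 becomes Ab3
Bb3 becomes C4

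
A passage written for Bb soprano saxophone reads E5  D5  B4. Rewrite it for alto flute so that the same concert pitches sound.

G5 F5 D5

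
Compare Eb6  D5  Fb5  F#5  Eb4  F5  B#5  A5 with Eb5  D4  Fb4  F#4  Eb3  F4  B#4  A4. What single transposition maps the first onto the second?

down a perfect octave

From Eb6 to Eb5 is 8 letter names — an octave of some quality.
Eb5 to Eb6 is 12 semitones, which makes it a perfect octave; the second version is lower, so the direction is down.
Checking another pair — A5 → A4 — gives the same interval.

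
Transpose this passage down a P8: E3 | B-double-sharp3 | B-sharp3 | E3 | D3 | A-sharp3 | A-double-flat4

E2 B##2 B#2 E2 D2 A#2 Abb3

E3: an octave down reaches E, and 12 semitones makes it E2.
A perfect octave down from B##3 gives B##2.
B#3 down a perfect octave is B#2.
A perfect octave down from E3 gives E2.
A perfect octave down from D3 gives D2.
A#3: an octave down reaches A, and 12 semitones makes it A#2.
Abb4: an octave down reaches A, and 12 semitones makes it Abb3.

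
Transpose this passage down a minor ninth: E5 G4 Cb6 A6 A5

A minor ninth down from E5 gives D#4.
G4 down a minor ninth is F#3.
A minor ninth down from Cb6 gives Bb4.
A6 down a minor ninth is G#5.
A5 down a minor ninth is G#4.

D#4 F#3 Bb4 G#5 G#4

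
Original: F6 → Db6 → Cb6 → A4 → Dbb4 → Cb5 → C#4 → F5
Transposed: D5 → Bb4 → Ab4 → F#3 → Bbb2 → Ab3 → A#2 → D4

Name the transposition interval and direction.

Take the first pair: F6 → D5. F to D spans 10 letter names, so the interval is some kind of tenth.
D5 to F6 is 15 semitones, which makes it a minor tenth; the second version is lower, so the direction is down.
Checking another pair — F5 → D4 — gives the same interval.

down a minor tenth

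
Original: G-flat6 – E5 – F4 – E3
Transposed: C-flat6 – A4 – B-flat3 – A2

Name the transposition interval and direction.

down a perfect fifth

From Gb6 to Cb6 is 5 letter names — a fifth of some quality.
Cb6 to Gb6 is 7 semitones, which makes it a perfect fifth; the second version is lower, so the direction is down.
Checking another pair — E3 → A2 — gives the same interval.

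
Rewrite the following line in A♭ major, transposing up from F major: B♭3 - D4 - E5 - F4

Db4 F4 G5 Ab4

F major to A♭ major up is a minor third, so every note moves up by that interval.
Bb3 to Db4
D4 to F4
E5 to G5
F4 to Ab4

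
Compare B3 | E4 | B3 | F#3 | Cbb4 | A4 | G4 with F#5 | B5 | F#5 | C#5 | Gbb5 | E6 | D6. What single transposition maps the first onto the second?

From B3 to F#5 is 12 letter names — a twelfth of some quality.
B3 to F#5 is 19 semitones, which makes it a perfect twelfth; the second version is higher, so the direction is up.
Checking another pair — G4 → D6 — gives the same interval.

up a perfect twelfth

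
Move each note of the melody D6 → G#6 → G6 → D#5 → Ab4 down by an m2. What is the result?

C#6 F##6 F#6 C##5 G4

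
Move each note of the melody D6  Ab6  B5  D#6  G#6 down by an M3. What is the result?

Bb5 Fb6 G5 B5 E6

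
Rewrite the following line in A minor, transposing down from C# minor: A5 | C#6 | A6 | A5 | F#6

F5 A5 F6 F5 D6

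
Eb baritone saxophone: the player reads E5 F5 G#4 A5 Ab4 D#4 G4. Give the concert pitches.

G3 Ab3 B2 C4 Cb3 F#2 Bb2

The Eb baritone saxophone sounds a major thirteenth below written, so transpose each written note down a major thirteenth.
E5 gives G3
F5 gives Ab3
G#4 gives B2
A5 gives C4
Ab4 gives Cb3
D#4 gives F#2
G4 gives Bb2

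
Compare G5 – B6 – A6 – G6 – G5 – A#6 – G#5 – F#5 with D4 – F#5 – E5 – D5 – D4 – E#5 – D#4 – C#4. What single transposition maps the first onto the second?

down a perfect eleventh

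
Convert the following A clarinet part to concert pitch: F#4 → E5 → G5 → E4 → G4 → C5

D#4 C#5 E5 C#4 E4 A4

The A clarinet sounds a minor third below written, so transpose each written note down a minor third.
F#4 becomes D#4
E5 becomes C#5
G5 becomes E5
E4 becomes C#4
G4 becomes E4
C5 becomes A4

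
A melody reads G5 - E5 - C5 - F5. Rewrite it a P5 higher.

D6 B5 G5 C6

G5 becomes D6
E5 becomes B5
C5 becomes G5
F5 becomes C6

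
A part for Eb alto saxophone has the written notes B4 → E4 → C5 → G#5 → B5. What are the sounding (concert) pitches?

D4 G3 Eb4 B4 D5

The Eb alto saxophone sounds a major sixth below written, so transpose each written note down a major sixth.
B4 to D4
E4 to G3
C5 to Eb4
G#5 to B4
B5 to D5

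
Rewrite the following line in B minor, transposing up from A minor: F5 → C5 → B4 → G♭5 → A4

G5 D5 C#5 Ab5 B4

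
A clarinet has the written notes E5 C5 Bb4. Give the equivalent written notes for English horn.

G#5 E5 D5

First find concert pitch: the A clarinet sounds a minor third below written, so E5 C5 Bb4 sounds C#5 A4 G4.
Then write for English horn: it sounds a perfect fifth below written, so the part must be a perfect fifth above concert.
C#5 → G#5
A4 → E5
G4 → D5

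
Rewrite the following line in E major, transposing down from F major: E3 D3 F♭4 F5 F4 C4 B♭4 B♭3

D#3 C#3 Eb4 E5 E4 B3 A4 A3

From F down to E is a minor second; apply that to each pitch.
E3 -> D#3
D3 -> C#3
Fb4 -> Eb4
F5 -> E5
F4 -> E4
C4 -> B3
Bb4 -> A4
Bb3 -> A3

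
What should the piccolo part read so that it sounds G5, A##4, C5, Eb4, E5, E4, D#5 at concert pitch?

G4 A##3 C4 Eb3 E4 E3 D#4

Written C4 sounds as C5 on the piccolo, so concert pitches are written a perfect octave down.
G5 gives G4
A##4 gives A##3
C5 gives C4
Eb4 gives Eb3
E5 gives E4
E4 gives E3
D#5 gives D#4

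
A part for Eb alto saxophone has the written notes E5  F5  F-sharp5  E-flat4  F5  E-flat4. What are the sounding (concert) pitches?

G4 Ab4 A4 Gb3 Ab4 Gb3

Written C4 on the Eb alto saxophone sounds as Eb3, a major sixth lower; apply that shift to every note.
E5 → G4
F5 → Ab4
F#5 → A4
Eb4 → Gb3
F5 → Ab4
Eb4 → Gb3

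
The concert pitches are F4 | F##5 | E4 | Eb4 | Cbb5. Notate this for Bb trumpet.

G4 G##5 F#4 F4 Dbb5

The Bb trumpet sounds a major second below written, so the written part must be a major second above concert — transpose each note up.
F4 becomes G4
F##5 becomes G##5
E4 becomes F#4
Eb4 becomes F4
Cbb5 becomes Dbb5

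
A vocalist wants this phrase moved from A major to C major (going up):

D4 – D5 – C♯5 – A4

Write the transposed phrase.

A major to C major up is a minor third, so every note moves up by that interval.
D4 -> F4
D5 -> F5
C#5 -> E5
A4 -> C5

F4 F5 E5 C5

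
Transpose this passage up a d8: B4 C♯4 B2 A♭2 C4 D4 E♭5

Bb5 C5 Bb3 Abb3 Cb5 Db5 Ebb6

B4: an octave up reaches B, and 11 semitones makes it Bb5.
C#4: an octave up reaches C, and 11 semitones makes it C5.
B2: an octave up reaches B, and 11 semitones makes it Bb3.
Ab2: an octave up reaches A, and 11 semitones makes it Abb3.
C4: an octave up reaches C, and 11 semitones makes it Cb5.
D4 up a diminished octave is Db5.
A diminished octave up from Eb5 gives Ebb6.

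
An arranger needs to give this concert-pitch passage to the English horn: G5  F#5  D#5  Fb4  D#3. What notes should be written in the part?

D6 C#6 A#5 Cb5 A#3

The English horn sounds a perfect fifth below written, so the written part must be a perfect fifth above concert — transpose each note up.
G5 -> D6
F#5 -> C#6
D#5 -> A#5
Fb4 -> Cb5
D#3 -> A#3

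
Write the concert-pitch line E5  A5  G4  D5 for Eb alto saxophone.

C#6 F#6 E5 B5

Written C4 sounds as Eb3 on the Eb alto saxophone, so concert pitches are written a major sixth up.
E5 becomes C#6
A5 becomes F#6
G4 becomes E5
D5 becomes B5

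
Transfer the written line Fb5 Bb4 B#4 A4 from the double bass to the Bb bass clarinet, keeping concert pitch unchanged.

First find concert pitch: the double bass sounds a perfect octave below written, so Fb5 Bb4 B#4 A4 sounds Fb4 Bb3 B#3 A3.
Then write for Bb bass clarinet: it sounds a major ninth below written, so the part must be a major ninth above concert.
Fb4 → Gb5
Bb3 → C5
B#3 → C##5
A3 → B4

Gb5 C5 C##5 B4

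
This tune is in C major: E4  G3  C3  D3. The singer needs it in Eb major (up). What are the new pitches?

G4 Bb3 Eb3 F3

C major to Eb major up is a minor third, so every note moves up by that interval.
E4 → G4
G3 → Bb3
C3 → Eb3
D3 → F3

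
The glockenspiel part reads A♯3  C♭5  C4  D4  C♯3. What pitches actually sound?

Written C4 on the glockenspiel sounds as C6, a perfect fifteenth higher; apply that shift to every note.
A#3 gives A#5
Cb5 gives Cb7
C4 gives C6
D4 gives D6
C#3 gives C#5

A#5 Cb7 C6 D6 C#5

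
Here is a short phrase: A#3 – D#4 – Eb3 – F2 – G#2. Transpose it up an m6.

F#4 B4 Cb4 Db3 E3

A minor sixth up from A#3 gives F#4.
D#4: a sixth up reaches B, and 8 semitones makes it B4.
A minor sixth up from Eb3 gives Cb4.
F2 up a minor sixth is Db3.
G#2 up a minor sixth is E3.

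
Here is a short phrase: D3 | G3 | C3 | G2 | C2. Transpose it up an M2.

E3 A3 D3 A2 D2

D3: a second up reaches E, and 2 semitones makes it E3.
A major second up from G3 gives A3.
A major second up from C3 gives D3.
G2: a second up reaches A, and 2 semitones makes it A2.
C2: a second up reaches D, and 2 semitones makes it D2.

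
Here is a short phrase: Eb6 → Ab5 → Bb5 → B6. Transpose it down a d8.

E5 A4 B4 B#5

Eb6 becomes E5
Ab5 becomes A4
Bb5 becomes B4
B6 becomes B#5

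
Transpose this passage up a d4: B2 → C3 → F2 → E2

Eb3 Fb3 Bbb2 Ab2

B2 up a diminished fourth is Eb3.
C3 up a diminished fourth is Fb3.
F2 up a diminished fourth is Bbb2.
E2: a fourth up reaches A, and 4 semitones makes it Ab2.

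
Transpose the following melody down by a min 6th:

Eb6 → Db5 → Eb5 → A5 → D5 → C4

G5 F4 G4 C#5 F#4 E3

Eb6 to G5
Db5 to F4
Eb5 to G4
A5 to C#5
D5 to F#4
C4 to E3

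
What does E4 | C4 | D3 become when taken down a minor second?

D#4 B3 C#3

A minor second down from E4 gives D#4.
A minor second down from C4 gives B3.
D3 down a minor second is C#3.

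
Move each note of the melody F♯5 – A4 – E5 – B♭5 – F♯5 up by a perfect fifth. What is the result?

C#6 E5 B5 F6 C#6

F#5: a fifth up reaches C, and 7 semitones makes it C#6.
A4 up a perfect fifth is E5.
E5 up a perfect fifth is B5.
Bb5: a fifth up reaches F, and 7 semitones makes it F6.
F#5 up a perfect fifth is C#6.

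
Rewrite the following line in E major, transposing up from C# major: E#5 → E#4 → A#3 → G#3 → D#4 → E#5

C# major to E major up is a minor third, so every note moves up by that interval.
E#5 -> G#5
E#4 -> G#4
A#3 -> C#4
G#3 -> B3
D#4 -> F#4
E#5 -> G#5

G#5 G#4 C#4 B3 F#4 G#5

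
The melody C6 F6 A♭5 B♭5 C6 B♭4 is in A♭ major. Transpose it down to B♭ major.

D5 G5 Bb4 C5 D5 C4

From A♭ down to B♭ is a minor seventh; apply that to each pitch.
C6 → D5
F6 → G5
Ab5 → Bb4
Bb5 → C5
C6 → D5
Bb4 → C4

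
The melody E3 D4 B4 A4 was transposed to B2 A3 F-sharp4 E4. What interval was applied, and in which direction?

down a perfect fourth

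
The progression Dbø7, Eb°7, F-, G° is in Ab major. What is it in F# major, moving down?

Ab major down to F# major is a diminished third; each chord root moves by that interval while the quality stays the same.
Dbø7: root Db down a diminished third → B, giving Bø7.
Eb°7: root Eb down a diminished third → C#, giving C#°7.
F-: root F down a diminished third → D#, giving D#-.
G°: root G down a diminished third → E#, giving E#°.

Bø7 C#°7 D#- E#°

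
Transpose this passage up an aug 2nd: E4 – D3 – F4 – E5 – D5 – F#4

F##4 E#3 G#4 F##5 E#5 G##4

An augmented second up from E4 gives F##4.
An augmented second up from D3 gives E#3.
F4: a second up reaches G, and 3 semitones makes it G#4.
E5 up an augmented second is F##5.
D5 up an augmented second is E#5.
An augmented second up from F#4 gives G##4.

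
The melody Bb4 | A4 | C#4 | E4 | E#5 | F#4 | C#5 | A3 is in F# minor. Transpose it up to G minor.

F# minor to G minor up is a minor second, so every note moves up by that interval.
Bb4 gives Cb5
A4 gives Bb4
C#4 gives D4
E4 gives F4
E#5 gives F#5
F#4 gives G4
C#5 gives D5
A3 gives Bb3

Cb5 Bb4 D4 F4 F#5 G4 D5 Bb3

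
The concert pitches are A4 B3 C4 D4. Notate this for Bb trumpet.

Written C4 sounds as Bb3 on the Bb trumpet, so concert pitches are written a major second up.
A4 gives B4
B3 gives C#4
C4 gives D4
D4 gives E4

B4 C#4 D4 E4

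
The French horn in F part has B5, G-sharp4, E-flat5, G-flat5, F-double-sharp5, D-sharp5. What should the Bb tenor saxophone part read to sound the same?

F#6 D#5 Bb5 Db6 C##6 A#5

First find concert pitch: the French horn in F sounds a perfect fifth below written, so B5 G-sharp4 E-flat5 G-flat5 F-double-sharp5 D-sharp5 sounds E5 C#4 Ab4 Cb5 B#4 G#4.
Then write for Bb tenor saxophone: it sounds a major ninth below written, so the part must be a major ninth above concert.
E5 → F#6
C#4 → D#5
Ab4 → Bb5
Cb5 → Db6
B#4 → C##6
G#4 → A#5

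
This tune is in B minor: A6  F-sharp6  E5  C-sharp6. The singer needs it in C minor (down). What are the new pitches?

Bb5 G5 F4 D5

B minor to C minor down is a major seventh, so every note moves down by that interval.
A6 becomes Bb5
F#6 becomes G5
E5 becomes F4
C#6 becomes D5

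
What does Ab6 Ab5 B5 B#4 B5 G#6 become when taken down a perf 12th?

Ab6 down a perfect twelfth is Db5.
Ab5 down a perfect twelfth is Db4.
B5: a twelfth down reaches E, and 19 semitones makes it E4.
B#4: a twelfth down reaches E, and 19 semitones makes it E#3.
B5: a twelfth down reaches E, and 19 semitones makes it E4.
G#6: a twelfth down reaches C, and 19 semitones makes it C#5.

Db5 Db4 E4 E#3 E4 C#5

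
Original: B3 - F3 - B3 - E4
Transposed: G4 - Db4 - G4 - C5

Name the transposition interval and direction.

up a minor sixth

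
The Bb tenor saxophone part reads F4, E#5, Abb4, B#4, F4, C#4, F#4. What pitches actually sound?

Eb3 D#4 Gbb3 A#3 Eb3 B2 E3

Written C4 on the Bb tenor saxophone sounds as Bb2, a major ninth lower; apply that shift to every note.
F4 gives Eb3
E#5 gives D#4
Abb4 gives Gbb3
B#4 gives A#3
F4 gives Eb3
C#4 gives B2
F#4 gives E3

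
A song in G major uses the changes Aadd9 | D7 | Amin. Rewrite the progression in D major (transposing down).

Eadd9 A7 Emin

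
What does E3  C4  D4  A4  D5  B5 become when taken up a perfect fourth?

E3 → A3
C4 → F4
D4 → G4
A4 → D5
D5 → G5
B5 → E6

A3 F4 G4 D5 G5 E6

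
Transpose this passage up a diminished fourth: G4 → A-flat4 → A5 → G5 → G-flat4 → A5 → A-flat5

Cb5 Dbb5 Db6 Cb6 Cbb5 Db6 Dbb6

G4 gives Cb5
Ab4 gives Dbb5
A5 gives Db6
G5 gives Cb6
Gb4 gives Cbb5
A5 gives Db6
Ab5 gives Dbb6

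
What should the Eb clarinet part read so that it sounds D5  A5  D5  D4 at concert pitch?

The Eb clarinet sounds a minor third above written, so the written part must be a minor third below concert — transpose each note down.
D5 → B4
A5 → F#5
D5 → B4
D4 → B3

B4 F#5 B4 B3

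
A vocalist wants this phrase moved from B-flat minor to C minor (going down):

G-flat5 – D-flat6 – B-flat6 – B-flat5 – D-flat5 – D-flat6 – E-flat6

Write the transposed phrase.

From B-flat down to C is a minor seventh; apply that to each pitch.
Gb5 → Ab4
Db6 → Eb5
Bb6 → C6
Bb5 → C5
Db5 → Eb4
Db6 → Eb5
Eb6 → F5

Ab4 Eb5 C6 C5 Eb4 Eb5 F5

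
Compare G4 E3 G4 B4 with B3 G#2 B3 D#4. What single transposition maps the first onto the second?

Take the first pair: G4 → B3. G to B spans 6 letter names, so the interval is some kind of sixth.
B3 to G4 is 8 semitones, which makes it a minor sixth; the second version is lower, so the direction is down.
Checking another pair — B4 → D#4 — gives the same interval.

down a minor sixth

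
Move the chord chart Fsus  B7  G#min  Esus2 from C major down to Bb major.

Ebsus A7 F#min Dsus2

C major down to Bb major is a major second; each chord root moves by that interval while the quality stays the same.
Fsus: root F down a major second → Eb, giving Ebsus.
B7: root B down a major second → A, giving A7.
G#min: root G# down a major second → F#, giving F#min.
Esus2: root E down a major second → D, giving Dsus2.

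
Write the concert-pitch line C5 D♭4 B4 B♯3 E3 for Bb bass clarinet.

Written C4 sounds as Bb2 on the Bb bass clarinet, so concert pitches are written a major ninth up.
C5 → D6
Db4 → Eb5
B4 → C#6
B#3 → C##5
E3 → F#4

D6 Eb5 C#6 C##5 F#4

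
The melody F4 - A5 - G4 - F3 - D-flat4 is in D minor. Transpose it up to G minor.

D minor to G minor up is a perfect fourth, so every note moves up by that interval.
F4 becomes Bb4
A5 becomes D6
G4 becomes C5
F3 becomes Bb3
Db4 becomes Gb4

Bb4 D6 C5 Bb3 Gb4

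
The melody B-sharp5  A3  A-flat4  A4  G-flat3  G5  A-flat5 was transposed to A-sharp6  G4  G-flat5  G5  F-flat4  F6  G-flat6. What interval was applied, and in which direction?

Take the first pair: B#5 → A#6. B to A spans 7 letter names, so the interval is some kind of seventh.
B#5 to A#6 is 10 semitones, which makes it a minor seventh; the second version is higher, so the direction is up.
Checking another pair — Ab5 → Gb6 — gives the same interval.

up a minor seventh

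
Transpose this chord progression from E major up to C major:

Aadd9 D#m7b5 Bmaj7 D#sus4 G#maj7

Fadd9 Bm7b5 Gmaj7 Bsus4 Emaj7

E major up to C major is a minor sixth; each chord root moves by that interval while the quality stays the same.
Aadd9: root A up a minor sixth → F, giving Fadd9.
D#m7b5: root D# up a minor sixth → B, giving Bm7b5.
Bmaj7: root B up a minor sixth → G, giving Gmaj7.
D#sus4: root D# up a minor sixth → B, giving Bsus4.
G#maj7: root G# up a minor sixth → E, giving Emaj7.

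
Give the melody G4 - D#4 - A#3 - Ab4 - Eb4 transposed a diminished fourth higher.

G4 up a diminished fourth is Cb5.
D#4 up a diminished fourth is G4.
A#3 up a diminished fourth is D4.
A diminished fourth up from Ab4 gives Dbb5.
Eb4 up a diminished fourth is Abb4.

Cb5 G4 D4 Dbb5 Abb4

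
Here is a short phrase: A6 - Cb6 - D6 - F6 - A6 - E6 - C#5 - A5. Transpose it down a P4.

E6 Gb5 A5 C6 E6 B5 G#4 E5

A6 down a perfect fourth is E6.
Cb6: a fourth down reaches G, and 5 semitones makes it Gb5.
D6 down a perfect fourth is A5.
F6: a fourth down reaches C, and 5 semitones makes it C6.
A6 down a perfect fourth is E6.
A perfect fourth down from E6 gives B5.
A perfect fourth down from C#5 gives G#4.
A5: a fourth down reaches E, and 5 semitones makes it E5.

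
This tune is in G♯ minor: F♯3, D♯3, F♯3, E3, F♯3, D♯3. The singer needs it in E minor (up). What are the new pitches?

From G♯ up to E is a minor sixth; apply that to each pitch.
F#3 -> D4
D#3 -> B3
F#3 -> D4
E3 -> C4
F#3 -> D4
D#3 -> B3

D4 B3 D4 C4 D4 B3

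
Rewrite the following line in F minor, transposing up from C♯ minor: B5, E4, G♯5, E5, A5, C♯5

Eb6 Ab4 C6 Ab5 Db6 F5

From C♯ up to F is a diminished fourth; apply that to each pitch.
B5 gives Eb6
E4 gives Ab4
G#5 gives C6
E5 gives Ab5
A5 gives Db6
C#5 gives F5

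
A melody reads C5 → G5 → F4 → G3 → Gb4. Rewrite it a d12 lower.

C5 -> F#3
G5 -> C#4
F4 -> B2
G3 -> C#2
Gb4 -> C3

F#3 C#4 B2 C#2 C3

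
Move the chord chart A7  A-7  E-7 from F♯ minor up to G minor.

F♯ minor up to G minor is a minor second; each chord root moves by that interval while the quality stays the same.
A7: root A up a minor second → Bb, giving Bb7.
A-7: root A up a minor second → Bb, giving Bb-7.
E-7: root E up a minor second → F, giving F-7.

Bb7 Bb-7 F-7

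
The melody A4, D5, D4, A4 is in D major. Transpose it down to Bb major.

F4 Bb4 Bb3 F4

D major to Bb major down is a major third, so every note moves down by that interval.
A4 gives F4
D5 gives Bb4
D4 gives Bb3
A4 gives F4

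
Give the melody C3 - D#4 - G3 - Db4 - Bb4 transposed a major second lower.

C3 gives Bb2
D#4 gives C#4
G3 gives F3
Db4 gives Cb4
Bb4 gives Ab4

Bb2 C#4 F3 Cb4 Ab4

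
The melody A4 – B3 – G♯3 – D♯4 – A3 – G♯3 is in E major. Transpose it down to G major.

C4 D3 B2 F#3 C3 B2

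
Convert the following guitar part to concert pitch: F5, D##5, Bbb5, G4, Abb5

F4 D##4 Bbb4 G3 Abb4

The guitar sounds a perfect octave below written, so transpose each written note down a perfect octave.
F5 gives F4
D##5 gives D##4
Bbb5 gives Bbb4
G4 gives G3
Abb5 gives Abb4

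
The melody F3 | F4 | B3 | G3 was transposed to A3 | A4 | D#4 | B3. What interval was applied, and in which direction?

up a major third

Take the first pair: F3 → A3. F to A spans 3 letter names, so the interval is some kind of third.
F3 to A3 is 4 semitones, which makes it a major third; the second version is higher, so the direction is up.
Checking another pair — G3 → B3 — gives the same interval.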